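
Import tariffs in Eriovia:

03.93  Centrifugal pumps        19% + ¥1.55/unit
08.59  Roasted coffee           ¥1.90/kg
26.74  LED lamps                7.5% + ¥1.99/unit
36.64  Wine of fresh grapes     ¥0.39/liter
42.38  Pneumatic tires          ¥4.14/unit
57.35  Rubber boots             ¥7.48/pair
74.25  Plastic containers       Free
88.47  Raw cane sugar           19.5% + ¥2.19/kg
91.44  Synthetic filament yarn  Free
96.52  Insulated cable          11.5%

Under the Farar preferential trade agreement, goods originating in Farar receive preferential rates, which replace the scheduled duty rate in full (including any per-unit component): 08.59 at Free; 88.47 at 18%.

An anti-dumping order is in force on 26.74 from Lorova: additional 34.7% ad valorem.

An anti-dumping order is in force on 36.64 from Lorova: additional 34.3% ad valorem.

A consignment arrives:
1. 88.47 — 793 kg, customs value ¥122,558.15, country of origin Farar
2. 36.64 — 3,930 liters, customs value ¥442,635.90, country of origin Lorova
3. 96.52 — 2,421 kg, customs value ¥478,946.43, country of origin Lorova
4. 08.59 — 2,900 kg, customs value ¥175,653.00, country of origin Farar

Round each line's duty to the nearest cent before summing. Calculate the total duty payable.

¥230,496.12

Line 1 (88.47, Farar, 793 kg, ¥122,558.15):
Base rate for 88.47 is 19.5% + ¥2.19/kg.
Origin Farar qualifies under the Eriovia–Farar agreement and 88.47 is covered: preferential rate 18% applies instead.
Duty = ¥122,558.15 × 18% = ¥22,060.47.
Line 2 (36.64, Lorova, 3,930 liters, ¥442,635.90):
Base rate for 36.64 is ¥0.39/liter.
Additional duty on 36.64 from Lorova: +34.3% ad valorem. Applied ad valorem rate = 34.3%.
Duty = ¥442,635.90 × 34.3% + 3,930 × ¥0.39 = ¥153,356.81.
Line 3 (96.52, Lorova, 2,421 kg, ¥478,946.43):
Base rate for 96.52 is 11.5%.
Duty = ¥478,946.43 × 11.5% = ¥55,078.84.
Line 4 (08.59, Farar, 2,900 kg, ¥175,653.00):
Base rate for 08.59 is ¥1.90/kg.
Origin Farar qualifies under the Eriovia–Farar agreement and 08.59 is covered: preferential rate Free applies instead.
Duty = ¥175,653.00 × 0% = ¥0.00.
Total = ¥22,060.47 + ¥153,356.81 + ¥55,078.84 + ¥0.00 = ¥230,496.12.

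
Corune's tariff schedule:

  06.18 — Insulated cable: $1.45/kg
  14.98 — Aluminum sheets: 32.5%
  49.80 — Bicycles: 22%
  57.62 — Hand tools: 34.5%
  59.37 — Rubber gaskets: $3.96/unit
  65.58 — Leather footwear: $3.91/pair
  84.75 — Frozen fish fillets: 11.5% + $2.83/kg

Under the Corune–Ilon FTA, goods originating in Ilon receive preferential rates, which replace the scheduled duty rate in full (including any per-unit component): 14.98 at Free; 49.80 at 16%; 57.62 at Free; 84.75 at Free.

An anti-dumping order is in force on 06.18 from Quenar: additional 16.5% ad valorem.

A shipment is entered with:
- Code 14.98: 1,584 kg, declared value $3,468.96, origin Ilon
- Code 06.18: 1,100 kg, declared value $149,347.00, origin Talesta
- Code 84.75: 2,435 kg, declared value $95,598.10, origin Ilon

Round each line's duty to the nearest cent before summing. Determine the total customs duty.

$1,595.00

Line 1 (14.98, Ilon, 1,584 kg, $3,468.96):
Base rate for 14.98 is 32.5%.
Origin Ilon qualifies under the Corune–Ilon agreement and 14.98 is covered: preferential rate Free applies instead.
Duty = $3,468.96 × 0% = $0.00.
Line 2 (06.18, Talesta, 1,100 kg, $149,347.00):
Base rate for 06.18 is $1.45/kg.
The additional-duty order on 06.18 targets Quenar, not Talesta; it does not apply.
Duty = 1,100 × $1.45 = $1,595.00.
Line 3 (84.75, Ilon, 2,435 kg, $95,598.10):
Base rate for 84.75 is 11.5% + $2.83/kg.
Origin Ilon qualifies under the Corune–Ilon agreement and 84.75 is covered: preferential rate Free applies instead.
Duty = $95,598.10 × 0% = $0.00.
Total = $0.00 + $1,595.00 + $0.00 = $1,595.00.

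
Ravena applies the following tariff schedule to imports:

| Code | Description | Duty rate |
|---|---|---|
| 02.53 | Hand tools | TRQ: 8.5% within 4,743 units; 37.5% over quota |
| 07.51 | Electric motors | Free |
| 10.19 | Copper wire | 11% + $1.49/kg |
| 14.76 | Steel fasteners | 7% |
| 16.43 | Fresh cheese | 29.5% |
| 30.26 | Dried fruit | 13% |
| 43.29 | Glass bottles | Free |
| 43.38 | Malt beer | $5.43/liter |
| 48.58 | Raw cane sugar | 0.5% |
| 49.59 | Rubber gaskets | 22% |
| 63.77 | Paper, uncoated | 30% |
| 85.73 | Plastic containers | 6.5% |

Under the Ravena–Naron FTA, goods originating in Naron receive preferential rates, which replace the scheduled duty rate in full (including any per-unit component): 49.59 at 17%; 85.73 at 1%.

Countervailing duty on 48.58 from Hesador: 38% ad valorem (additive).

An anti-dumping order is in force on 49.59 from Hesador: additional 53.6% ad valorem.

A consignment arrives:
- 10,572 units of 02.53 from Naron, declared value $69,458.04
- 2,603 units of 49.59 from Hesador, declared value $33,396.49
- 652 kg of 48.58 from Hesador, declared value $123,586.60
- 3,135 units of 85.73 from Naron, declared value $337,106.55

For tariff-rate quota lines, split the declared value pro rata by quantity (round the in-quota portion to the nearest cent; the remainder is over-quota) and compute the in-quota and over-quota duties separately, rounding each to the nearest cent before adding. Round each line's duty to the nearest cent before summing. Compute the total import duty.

$93,209.59

Line 1 (02.53, Naron, 10,572 units, $69,458.04):
Code 02.53 is under a tariff-rate quota (threshold 4,743 units). In-quota: 4,743 units at 8.5%; over-quota: 5,829 units at 37.5%.
Pro-rata value split: in-quota = $69,458.04 × 4,743/10,572 = $31,161.51; over-quota = $69,458.04 − $31,161.51 = $38,296.53.
In-quota duty = $31,161.51 × 8.5% = $2,648.73. Over-quota duty = $38,296.53 × 37.5% = $14,361.20.
Line duty = $2,648.73 + $14,361.20 = $17,009.93.
Line 2 (49.59, Hesador, 2,603 units, $33,396.49):
Base rate for 49.59 is 22%.
49.59 has an FTA preferential rate, but origin Hesador is not Naron; base rate stands.
Additional duty on 49.59 from Hesador: +53.6%. Applied ad valorem rate: 22% + 53.6% = 75.6%.
Duty = $33,396.49 × 75.6% = $25,247.75.
Line 3 (48.58, Hesador, 652 kg, $123,586.60):
Base rate for 48.58 is 0.5%.
Additional duty on 48.58 from Hesador: +38%. Applied ad valorem rate: 0.5% + 38% = 38.5%.
Duty = $123,586.60 × 38.5% = $47,580.84.
Line 4 (85.73, Naron, 3,135 units, $337,106.55):
Base rate for 85.73 is 6.5%.
Origin Naron qualifies under the Ravena–Naron agreement and 85.73 is covered: preferential rate 1% applies instead.
Duty = $337,106.55 × 1% = $3,371.07.
Total = $17,009.93 + $25,247.75 + $47,580.84 + $3,371.07 = $93,209.59.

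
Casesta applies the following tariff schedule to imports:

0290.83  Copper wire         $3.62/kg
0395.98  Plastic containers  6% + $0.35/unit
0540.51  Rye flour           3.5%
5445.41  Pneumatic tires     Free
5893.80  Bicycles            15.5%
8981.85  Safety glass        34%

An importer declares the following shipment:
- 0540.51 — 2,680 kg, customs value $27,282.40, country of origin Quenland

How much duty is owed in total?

Line 1 (0540.51, Quenland, 2,680 kg, $27,282.40):
Base rate for 0540.51 is 3.5%.
Duty = $27,282.40 × 3.5% = $954.88.

$954.88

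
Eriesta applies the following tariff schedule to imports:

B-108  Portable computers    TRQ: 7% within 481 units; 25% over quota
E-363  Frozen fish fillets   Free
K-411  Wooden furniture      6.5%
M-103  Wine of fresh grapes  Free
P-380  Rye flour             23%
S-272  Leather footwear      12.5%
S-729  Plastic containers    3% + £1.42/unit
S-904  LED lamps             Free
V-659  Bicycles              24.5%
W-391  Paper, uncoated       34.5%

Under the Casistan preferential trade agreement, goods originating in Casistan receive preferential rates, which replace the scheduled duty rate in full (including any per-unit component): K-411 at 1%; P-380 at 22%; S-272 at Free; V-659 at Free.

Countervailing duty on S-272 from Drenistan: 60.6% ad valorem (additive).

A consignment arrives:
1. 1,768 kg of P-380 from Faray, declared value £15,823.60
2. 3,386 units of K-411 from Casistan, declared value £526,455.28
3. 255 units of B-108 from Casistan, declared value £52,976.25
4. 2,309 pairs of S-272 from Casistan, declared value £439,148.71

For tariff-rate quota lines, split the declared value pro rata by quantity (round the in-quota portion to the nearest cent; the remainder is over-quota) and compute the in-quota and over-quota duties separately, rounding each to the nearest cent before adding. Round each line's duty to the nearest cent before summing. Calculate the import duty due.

£12,612.32

Line 1 (P-380, Faray, 1,768 kg, £15,823.60):
Base rate for P-380 is 23%.
P-380 has an FTA preferential rate, but origin Faray is not Casistan; base rate stands.
Duty = £15,823.60 × 23% = £3,639.43.
Line 2 (K-411, Casistan, 3,386 units, £526,455.28):
Base rate for K-411 is 6.5%.
Origin Casistan qualifies under the Eriesta–Casistan agreement and K-411 is covered: preferential rate 1% applies instead.
Duty = £526,455.28 × 1% = £5,264.55.
Line 3 (B-108, Casistan, 255 units, £52,976.25):
Code B-108 is under a tariff-rate quota (threshold 481 units). Quantity 255 units is within the quota, so the in-quota rate 7% applies to the full value.
Duty = £52,976.25 × 7% = £3,708.34.
Line 4 (S-272, Casistan, 2,309 pairs, £439,148.71):
Base rate for S-272 is 12.5%.
Origin Casistan qualifies under the Eriesta–Casistan agreement and S-272 is covered: preferential rate Free applies instead.
The additional-duty order on S-272 targets Drenistan, not Casistan; it does not apply.
Duty = £439,148.71 × 0% = £0.00.
Total = £3,639.43 + £5,264.55 + £3,708.34 + £0.00 = £12,612.32.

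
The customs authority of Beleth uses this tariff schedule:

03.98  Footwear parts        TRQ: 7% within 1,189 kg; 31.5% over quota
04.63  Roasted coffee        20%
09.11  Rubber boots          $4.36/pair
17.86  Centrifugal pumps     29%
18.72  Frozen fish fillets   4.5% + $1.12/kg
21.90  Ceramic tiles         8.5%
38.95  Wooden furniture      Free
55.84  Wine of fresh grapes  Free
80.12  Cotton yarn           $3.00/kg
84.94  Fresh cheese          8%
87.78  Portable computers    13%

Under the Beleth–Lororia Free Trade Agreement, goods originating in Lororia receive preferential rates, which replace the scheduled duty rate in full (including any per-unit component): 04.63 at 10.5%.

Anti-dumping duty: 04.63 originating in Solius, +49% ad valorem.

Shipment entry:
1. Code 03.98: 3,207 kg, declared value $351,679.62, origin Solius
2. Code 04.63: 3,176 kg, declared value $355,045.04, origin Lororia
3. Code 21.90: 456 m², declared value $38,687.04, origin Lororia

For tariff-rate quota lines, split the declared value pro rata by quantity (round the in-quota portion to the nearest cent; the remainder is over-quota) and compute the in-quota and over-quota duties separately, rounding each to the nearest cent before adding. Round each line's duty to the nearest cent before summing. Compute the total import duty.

$119,402.70

Line 1 (03.98, Solius, 3,207 kg, $351,679.62):
Code 03.98 is under a tariff-rate quota (threshold 1,189 kg). In-quota: 1,189 kg at 7%; over-quota: 2,018 kg at 31.5%.
Pro-rata value split: in-quota = $351,679.62 × 1,189/3,207 = $130,385.74; over-quota = $351,679.62 − $130,385.74 = $221,293.88.
In-quota duty = $130,385.74 × 7% = $9,127.00. Over-quota duty = $221,293.88 × 31.5% = $69,707.57.
Line duty = $9,127.00 + $69,707.57 = $78,834.57.
Line 2 (04.63, Lororia, 3,176 kg, $355,045.04):
Base rate for 04.63 is 20%.
Origin Lororia qualifies under the Beleth–Lororia agreement and 04.63 is covered: preferential rate 10.5% applies instead.
The additional-duty order on 04.63 targets Solius, not Lororia; it does not apply.
Duty = $355,045.04 × 10.5% = $37,279.73.
Line 3 (21.90, Lororia, 456 m², $38,687.04):
Base rate for 21.90 is 8.5%.
Origin Lororia is the FTA partner but 21.90 is not on the preference list; base rate stands.
Duty = $38,687.04 × 8.5% = $3,288.40.
Total = $78,834.57 + $37,279.73 + $3,288.40 = $119,402.70.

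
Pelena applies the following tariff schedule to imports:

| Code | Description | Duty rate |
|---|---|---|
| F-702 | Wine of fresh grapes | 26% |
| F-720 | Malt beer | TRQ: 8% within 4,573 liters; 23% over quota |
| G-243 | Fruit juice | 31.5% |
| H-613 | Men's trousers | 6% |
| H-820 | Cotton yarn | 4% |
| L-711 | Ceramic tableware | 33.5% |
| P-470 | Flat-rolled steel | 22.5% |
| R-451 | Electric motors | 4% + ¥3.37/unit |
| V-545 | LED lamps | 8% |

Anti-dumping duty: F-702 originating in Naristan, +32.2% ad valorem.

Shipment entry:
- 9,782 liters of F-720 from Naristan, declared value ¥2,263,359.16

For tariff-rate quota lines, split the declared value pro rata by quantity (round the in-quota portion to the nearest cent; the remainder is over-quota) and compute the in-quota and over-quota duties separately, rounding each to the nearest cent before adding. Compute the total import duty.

Line 1 (F-720, Naristan, 9,782 liters, ¥2,263,359.16):
Code F-720 is under a tariff-rate quota (threshold 4,573 liters). In-quota: 4,573 liters at 8%; over-quota: 5,209 liters at 23%.
Pro-rata value split: in-quota = ¥2,263,359.16 × 4,573/9,782 = ¥1,058,100.74; over-quota = ¥2,263,359.16 − ¥1,058,100.74 = ¥1,205,258.42.
In-quota duty = ¥1,058,100.74 × 8% = ¥84,648.06. Over-quota duty = ¥1,205,258.42 × 23% = ¥277,209.44.
Line duty = ¥84,648.06 + ¥277,209.44 = ¥361,857.50.

¥361,857.50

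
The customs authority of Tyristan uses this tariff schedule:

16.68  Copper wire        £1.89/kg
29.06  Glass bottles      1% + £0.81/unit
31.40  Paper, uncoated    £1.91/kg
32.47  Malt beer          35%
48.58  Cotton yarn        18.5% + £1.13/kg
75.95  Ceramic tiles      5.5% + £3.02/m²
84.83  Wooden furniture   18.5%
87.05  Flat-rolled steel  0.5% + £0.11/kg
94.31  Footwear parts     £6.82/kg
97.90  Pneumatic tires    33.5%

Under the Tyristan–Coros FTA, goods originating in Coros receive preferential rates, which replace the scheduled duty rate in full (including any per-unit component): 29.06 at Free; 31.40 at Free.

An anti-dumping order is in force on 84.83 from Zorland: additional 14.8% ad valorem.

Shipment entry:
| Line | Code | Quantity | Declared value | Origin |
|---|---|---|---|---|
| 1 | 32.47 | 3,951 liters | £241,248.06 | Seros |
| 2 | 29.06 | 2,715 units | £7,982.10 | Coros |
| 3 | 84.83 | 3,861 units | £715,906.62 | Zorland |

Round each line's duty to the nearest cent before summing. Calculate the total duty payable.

£322,833.72

Line 1 (32.47, Seros, 3,951 liters, £241,248.06):
Base rate for 32.47 is 35%.
Duty = £241,248.06 × 35% = £84,436.82.
Line 2 (29.06, Coros, 2,715 units, £7,982.10):
Base rate for 29.06 is 1% + £0.81/unit.
Origin Coros qualifies under the Tyristan–Coros agreement and 29.06 is covered: preferential rate Free applies instead.
Duty = £7,982.10 × 0% = £0.00.
Line 3 (84.83, Zorland, 3,861 units, £715,906.62):
Base rate for 84.83 is 18.5%.
Additional duty on 84.83 from Zorland: +14.8%. Applied ad valorem rate: 18.5% + 14.8% = 33.3%.
Duty = £715,906.62 × 33.3% = £238,396.90.
Total = £84,436.82 + £0.00 + £238,396.90 = £322,833.72.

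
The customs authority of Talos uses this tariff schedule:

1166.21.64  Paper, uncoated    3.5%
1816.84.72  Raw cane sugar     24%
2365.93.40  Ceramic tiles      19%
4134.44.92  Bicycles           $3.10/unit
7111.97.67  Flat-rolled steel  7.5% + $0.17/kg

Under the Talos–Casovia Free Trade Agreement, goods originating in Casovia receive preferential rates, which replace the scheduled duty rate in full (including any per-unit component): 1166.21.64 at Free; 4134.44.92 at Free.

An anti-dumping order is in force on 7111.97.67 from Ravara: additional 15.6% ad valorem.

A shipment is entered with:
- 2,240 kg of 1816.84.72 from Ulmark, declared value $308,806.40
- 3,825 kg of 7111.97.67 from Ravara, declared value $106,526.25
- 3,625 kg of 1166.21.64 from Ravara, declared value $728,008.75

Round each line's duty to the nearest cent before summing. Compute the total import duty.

Line 1 (1816.84.72, Ulmark, 2,240 kg, $308,806.40):
Base rate for 1816.84.72 is 24%.
Duty = $308,806.40 × 24% = $74,113.54.
Line 2 (7111.97.67, Ravara, 3,825 kg, $106,526.25):
Base rate for 7111.97.67 is 7.5% + $0.17/kg.
Additional duty on 7111.97.67 from Ravara: +15.6%. Applied ad valorem rate: 7.5% + 15.6% = 23.1%.
Duty = $106,526.25 × 23.1% + 3,825 × $0.17 = $25,257.81.
Line 3 (1166.21.64, Ravara, 3,625 kg, $728,008.75):
Base rate for 1166.21.64 is 3.5%.
1166.21.64 has an FTA preferential rate, but origin Ravara is not Casovia; base rate stands.
Duty = $728,008.75 × 3.5% = $25,480.31.
Total = $74,113.54 + $25,257.81 + $25,480.31 = $124,851.66.

$124,851.66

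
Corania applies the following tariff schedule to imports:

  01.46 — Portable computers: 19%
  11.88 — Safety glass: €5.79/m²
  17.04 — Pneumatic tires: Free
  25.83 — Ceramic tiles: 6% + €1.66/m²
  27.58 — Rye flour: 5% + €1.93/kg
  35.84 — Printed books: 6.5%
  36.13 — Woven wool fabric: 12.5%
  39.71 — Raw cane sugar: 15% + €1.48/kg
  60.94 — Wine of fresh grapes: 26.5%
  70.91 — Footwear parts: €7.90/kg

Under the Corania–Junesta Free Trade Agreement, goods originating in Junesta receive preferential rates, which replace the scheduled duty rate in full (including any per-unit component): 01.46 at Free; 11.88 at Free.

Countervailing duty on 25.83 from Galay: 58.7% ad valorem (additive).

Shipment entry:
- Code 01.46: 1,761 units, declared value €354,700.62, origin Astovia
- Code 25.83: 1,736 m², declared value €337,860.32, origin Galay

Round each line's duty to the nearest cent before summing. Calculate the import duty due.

€288,870.51

Line 1 (01.46, Astovia, 1,761 units, €354,700.62):
Base rate for 01.46 is 19%.
01.46 has an FTA preferential rate, but origin Astovia is not Junesta; base rate stands.
Duty = €354,700.62 × 19% = €67,393.12.
Line 2 (25.83, Galay, 1,736 m², €337,860.32):
Base rate for 25.83 is 6% + €1.66/m².
Additional duty on 25.83 from Galay: +58.7%. Applied ad valorem rate: 6% + 58.7% = 64.7%.
Duty = €337,860.32 × 64.7% + 1,736 × €1.66 = €221,477.39.
Total = €67,393.12 + €221,477.39 = €288,870.51.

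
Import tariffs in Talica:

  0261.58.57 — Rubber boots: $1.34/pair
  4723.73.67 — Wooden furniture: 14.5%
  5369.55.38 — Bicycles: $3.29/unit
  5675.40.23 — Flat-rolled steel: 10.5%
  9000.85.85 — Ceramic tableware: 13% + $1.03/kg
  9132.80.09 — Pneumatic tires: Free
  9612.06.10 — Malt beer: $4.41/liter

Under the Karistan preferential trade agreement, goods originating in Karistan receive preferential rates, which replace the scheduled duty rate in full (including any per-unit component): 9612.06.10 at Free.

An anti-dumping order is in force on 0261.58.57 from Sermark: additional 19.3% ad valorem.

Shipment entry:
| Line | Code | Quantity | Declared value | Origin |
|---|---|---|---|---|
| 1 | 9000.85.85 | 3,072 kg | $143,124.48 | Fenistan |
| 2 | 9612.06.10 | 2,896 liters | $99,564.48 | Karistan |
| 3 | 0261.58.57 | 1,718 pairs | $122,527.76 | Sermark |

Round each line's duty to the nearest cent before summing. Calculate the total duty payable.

Line 1 (9000.85.85, Fenistan, 3,072 kg, $143,124.48):
Base rate for 9000.85.85 is 13% + $1.03/kg.
Duty = $143,124.48 × 13% + 3,072 × $1.03 = $21,770.34.
Line 2 (9612.06.10, Karistan, 2,896 liters, $99,564.48):
Base rate for 9612.06.10 is $4.41/liter.
Origin Karistan qualifies under the Talica–Karistan agreement and 9612.06.10 is covered: preferential rate Free applies instead.
Duty = $99,564.48 × 0% = $0.00.
Line 3 (0261.58.57, Sermark, 1,718 pairs, $122,527.76):
Base rate for 0261.58.57 is $1.34/pair.
Additional duty on 0261.58.57 from Sermark: +19.3% ad valorem. Applied ad valorem rate = 19.3%.
Duty = $122,527.76 × 19.3% + 1,718 × $1.34 = $25,949.98.
Total = $21,770.34 + $0.00 + $25,949.98 = $47,720.32.

$47,720.32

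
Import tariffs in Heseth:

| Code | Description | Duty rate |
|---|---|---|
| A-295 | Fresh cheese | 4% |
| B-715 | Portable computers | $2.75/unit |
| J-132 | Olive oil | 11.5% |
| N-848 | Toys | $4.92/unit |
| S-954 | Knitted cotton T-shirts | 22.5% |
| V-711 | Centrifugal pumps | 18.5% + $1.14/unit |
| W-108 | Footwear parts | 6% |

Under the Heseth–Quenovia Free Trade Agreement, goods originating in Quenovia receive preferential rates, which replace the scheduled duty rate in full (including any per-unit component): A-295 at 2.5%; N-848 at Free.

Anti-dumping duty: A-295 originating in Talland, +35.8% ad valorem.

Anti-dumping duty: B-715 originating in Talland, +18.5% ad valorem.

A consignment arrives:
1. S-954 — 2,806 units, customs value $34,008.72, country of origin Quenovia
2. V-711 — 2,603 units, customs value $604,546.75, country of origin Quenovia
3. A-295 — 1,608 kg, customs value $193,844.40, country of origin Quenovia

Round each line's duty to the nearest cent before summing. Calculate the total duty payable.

$127,306.64

Line 1 (S-954, Quenovia, 2,806 units, $34,008.72):
Base rate for S-954 is 22.5%.
Origin Quenovia is the FTA partner but S-954 is not on the preference list; base rate stands.
Duty = $34,008.72 × 22.5% = $7,651.96.
Line 2 (V-711, Quenovia, 2,603 units, $604,546.75):
Base rate for V-711 is 18.5% + $1.14/unit.
Origin Quenovia is the FTA partner but V-711 is not on the preference list; base rate stands.
Duty = $604,546.75 × 18.5% + 2,603 × $1.14 = $114,808.57.
Line 3 (A-295, Quenovia, 1,608 kg, $193,844.40):
Base rate for A-295 is 4%.
Origin Quenovia qualifies under the Heseth–Quenovia agreement and A-295 is covered: preferential rate 2.5% applies instead.
The additional-duty order on A-295 targets Talland, not Quenovia; it does not apply.
Duty = $193,844.40 × 2.5% = $4,846.11.
Total = $7,651.96 + $114,808.57 + $4,846.11 = $127,306.64.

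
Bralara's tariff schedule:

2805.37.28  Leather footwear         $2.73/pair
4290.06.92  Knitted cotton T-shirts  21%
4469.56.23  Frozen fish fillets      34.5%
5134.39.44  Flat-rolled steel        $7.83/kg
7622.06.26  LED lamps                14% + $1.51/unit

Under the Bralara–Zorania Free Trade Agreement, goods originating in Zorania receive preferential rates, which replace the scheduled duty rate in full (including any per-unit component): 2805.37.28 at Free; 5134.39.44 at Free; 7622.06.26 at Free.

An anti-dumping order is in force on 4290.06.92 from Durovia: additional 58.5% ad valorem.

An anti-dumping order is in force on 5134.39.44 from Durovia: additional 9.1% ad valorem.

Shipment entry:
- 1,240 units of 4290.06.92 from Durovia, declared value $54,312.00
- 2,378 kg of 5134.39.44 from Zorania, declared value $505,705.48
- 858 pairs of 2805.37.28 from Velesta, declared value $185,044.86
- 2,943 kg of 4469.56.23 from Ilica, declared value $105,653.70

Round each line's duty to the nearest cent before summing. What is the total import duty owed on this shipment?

Line 1 (4290.06.92, Durovia, 1,240 units, $54,312.00):
Base rate for 4290.06.92 is 21%.
Additional duty on 4290.06.92 from Durovia: +58.5%. Applied ad valorem rate: 21% + 58.5% = 79.5%.
Duty = $54,312.00 × 79.5% = $43,178.04.
Line 2 (5134.39.44, Zorania, 2,378 kg, $505,705.48):
Base rate for 5134.39.44 is $7.83/kg.
Origin Zorania qualifies under the Bralara–Zorania agreement and 5134.39.44 is covered: preferential rate Free applies instead.
The additional-duty order on 5134.39.44 targets Durovia, not Zorania; it does not apply.
Duty = $505,705.48 × 0% = $0.00.
Line 3 (2805.37.28, Velesta, 858 pairs, $185,044.86):
Base rate for 2805.37.28 is $2.73/pair.
2805.37.28 has an FTA preferential rate, but origin Velesta is not Zorania; base rate stands.
Duty = 858 × $2.73 = $2,342.34.
Line 4 (4469.56.23, Ilica, 2,943 kg, $105,653.70):
Base rate for 4469.56.23 is 34.5%.
Duty = $105,653.70 × 34.5% = $36,450.53.
Total = $43,178.04 + $0.00 + $2,342.34 + $36,450.53 = $81,970.91.

$81,970.91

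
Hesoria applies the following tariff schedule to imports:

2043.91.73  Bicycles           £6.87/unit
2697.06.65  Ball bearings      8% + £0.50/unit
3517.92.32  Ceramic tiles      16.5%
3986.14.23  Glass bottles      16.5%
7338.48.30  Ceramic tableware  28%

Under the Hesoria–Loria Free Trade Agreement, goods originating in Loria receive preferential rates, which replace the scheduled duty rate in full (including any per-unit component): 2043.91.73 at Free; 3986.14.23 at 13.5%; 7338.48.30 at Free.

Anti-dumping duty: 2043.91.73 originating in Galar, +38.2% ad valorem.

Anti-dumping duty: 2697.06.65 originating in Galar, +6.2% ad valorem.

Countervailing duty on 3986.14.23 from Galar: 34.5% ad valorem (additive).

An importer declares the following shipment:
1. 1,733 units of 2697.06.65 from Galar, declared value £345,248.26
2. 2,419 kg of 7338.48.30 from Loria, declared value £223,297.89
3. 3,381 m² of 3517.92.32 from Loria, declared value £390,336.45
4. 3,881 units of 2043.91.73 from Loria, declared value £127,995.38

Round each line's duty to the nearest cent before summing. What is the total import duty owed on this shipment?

Line 1 (2697.06.65, Galar, 1,733 units, £345,248.26):
Base rate for 2697.06.65 is 8% + £0.50/unit.
Additional duty on 2697.06.65 from Galar: +6.2%. Applied ad valorem rate: 8% + 6.2% = 14.2%.
Duty = £345,248.26 × 14.2% + 1,733 × £0.50 = £49,891.75.
Line 2 (7338.48.30, Loria, 2,419 kg, £223,297.89):
Base rate for 7338.48.30 is 28%.
Origin Loria qualifies under the Hesoria–Loria agreement and 7338.48.30 is covered: preferential rate Free applies instead.
Duty = £223,297.89 × 0% = £0.00.
Line 3 (3517.92.32, Loria, 3,381 m², £390,336.45):
Base rate for 3517.92.32 is 16.5%.
Origin Loria is the FTA partner but 3517.92.32 is not on the preference list; base rate stands.
Duty = £390,336.45 × 16.5% = £64,405.51.
Line 4 (2043.91.73, Loria, 3,881 units, £127,995.38):
Base rate for 2043.91.73 is £6.87/unit.
Origin Loria qualifies under the Hesoria–Loria agreement and 2043.91.73 is covered: preferential rate Free applies instead.
The additional-duty order on 2043.91.73 targets Galar, not Loria; it does not apply.
Duty = £127,995.38 × 0% = £0.00.
Total = £49,891.75 + £0.00 + £64,405.51 + £0.00 = £114,297.26.

£114,297.26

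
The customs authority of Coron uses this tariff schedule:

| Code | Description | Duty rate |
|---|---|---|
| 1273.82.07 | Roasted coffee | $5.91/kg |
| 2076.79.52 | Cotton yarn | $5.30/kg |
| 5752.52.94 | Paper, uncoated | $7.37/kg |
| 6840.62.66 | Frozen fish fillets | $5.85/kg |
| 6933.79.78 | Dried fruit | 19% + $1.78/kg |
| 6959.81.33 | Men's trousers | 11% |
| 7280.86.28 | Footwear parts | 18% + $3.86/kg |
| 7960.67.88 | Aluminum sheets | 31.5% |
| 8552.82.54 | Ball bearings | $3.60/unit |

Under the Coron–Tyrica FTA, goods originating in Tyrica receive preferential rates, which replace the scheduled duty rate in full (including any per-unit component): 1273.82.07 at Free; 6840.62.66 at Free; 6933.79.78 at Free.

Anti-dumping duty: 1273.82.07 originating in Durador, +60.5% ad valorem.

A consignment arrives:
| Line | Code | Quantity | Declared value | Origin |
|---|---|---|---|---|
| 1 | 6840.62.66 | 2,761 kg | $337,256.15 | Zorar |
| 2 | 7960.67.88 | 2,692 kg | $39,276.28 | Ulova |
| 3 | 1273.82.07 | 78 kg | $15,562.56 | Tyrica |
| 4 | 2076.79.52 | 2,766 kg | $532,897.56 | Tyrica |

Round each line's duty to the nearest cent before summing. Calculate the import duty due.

$43,183.68

Line 1 (6840.62.66, Zorar, 2,761 kg, $337,256.15):
Base rate for 6840.62.66 is $5.85/kg.
6840.62.66 has an FTA preferential rate, but origin Zorar is not Tyrica; base rate stands.
Duty = 2,761 × $5.85 = $16,151.85.
Line 2 (7960.67.88, Ulova, 2,692 kg, $39,276.28):
Base rate for 7960.67.88 is 31.5%.
Duty = $39,276.28 × 31.5% = $12,372.03.
Line 3 (1273.82.07, Tyrica, 78 kg, $15,562.56):
Base rate for 1273.82.07 is $5.91/kg.
Origin Tyrica qualifies under the Coron–Tyrica agreement and 1273.82.07 is covered: preferential rate Free applies instead.
The additional-duty order on 1273.82.07 targets Durador, not Tyrica; it does not apply.
Duty = $15,562.56 × 0% = $0.00.
Line 4 (2076.79.52, Tyrica, 2,766 kg, $532,897.56):
Base rate for 2076.79.52 is $5.30/kg.
Origin Tyrica is the FTA partner but 2076.79.52 is not on the preference list; base rate stands.
Duty = 2,766 × $5.30 = $14,659.80.
Total = $16,151.85 + $12,372.03 + $0.00 + $14,659.80 = $43,183.68.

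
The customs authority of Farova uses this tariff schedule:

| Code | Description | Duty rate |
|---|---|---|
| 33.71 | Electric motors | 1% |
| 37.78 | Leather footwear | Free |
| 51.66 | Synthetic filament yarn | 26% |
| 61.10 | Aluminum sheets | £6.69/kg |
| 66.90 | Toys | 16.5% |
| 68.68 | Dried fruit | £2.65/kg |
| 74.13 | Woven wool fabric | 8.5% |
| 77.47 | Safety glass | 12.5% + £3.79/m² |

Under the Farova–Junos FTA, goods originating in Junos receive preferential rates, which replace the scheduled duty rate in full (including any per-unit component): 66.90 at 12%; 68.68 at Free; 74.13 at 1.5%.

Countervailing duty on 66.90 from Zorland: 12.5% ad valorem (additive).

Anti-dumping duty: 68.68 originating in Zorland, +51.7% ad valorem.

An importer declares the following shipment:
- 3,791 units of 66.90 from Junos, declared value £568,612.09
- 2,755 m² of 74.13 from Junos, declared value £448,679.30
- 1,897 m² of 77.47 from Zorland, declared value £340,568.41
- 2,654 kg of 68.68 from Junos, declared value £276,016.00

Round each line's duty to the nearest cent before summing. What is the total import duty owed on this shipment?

Line 1 (66.90, Junos, 3,791 units, £568,612.09):
Base rate for 66.90 is 16.5%.
Origin Junos qualifies under the Farova–Junos agreement and 66.90 is covered: preferential rate 12% applies instead.
The additional-duty order on 66.90 targets Zorland, not Junos; it does not apply.
Duty = £568,612.09 × 12% = £68,233.45.
Line 2 (74.13, Junos, 2,755 m², £448,679.30):
Base rate for 74.13 is 8.5%.
Origin Junos qualifies under the Farova–Junos agreement and 74.13 is covered: preferential rate 1.5% applies instead.
Duty = £448,679.30 × 1.5% = £6,730.19.
Line 3 (77.47, Zorland, 1,897 m², £340,568.41):
Base rate for 77.47 is 12.5% + £3.79/m².
Duty = £340,568.41 × 12.5% + 1,897 × £3.79 = £49,760.68.
Line 4 (68.68, Junos, 2,654 kg, £276,016.00):
Base rate for 68.68 is £2.65/kg.
Origin Junos qualifies under the Farova–Junos agreement and 68.68 is covered: preferential rate Free applies instead.
The additional-duty order on 68.68 targets Zorland, not Junos; it does not apply.
Duty = £276,016.00 × 0% = £0.00.
Total = £68,233.45 + £6,730.19 + £49,760.68 + £0.00 = £124,724.32.

£124,724.32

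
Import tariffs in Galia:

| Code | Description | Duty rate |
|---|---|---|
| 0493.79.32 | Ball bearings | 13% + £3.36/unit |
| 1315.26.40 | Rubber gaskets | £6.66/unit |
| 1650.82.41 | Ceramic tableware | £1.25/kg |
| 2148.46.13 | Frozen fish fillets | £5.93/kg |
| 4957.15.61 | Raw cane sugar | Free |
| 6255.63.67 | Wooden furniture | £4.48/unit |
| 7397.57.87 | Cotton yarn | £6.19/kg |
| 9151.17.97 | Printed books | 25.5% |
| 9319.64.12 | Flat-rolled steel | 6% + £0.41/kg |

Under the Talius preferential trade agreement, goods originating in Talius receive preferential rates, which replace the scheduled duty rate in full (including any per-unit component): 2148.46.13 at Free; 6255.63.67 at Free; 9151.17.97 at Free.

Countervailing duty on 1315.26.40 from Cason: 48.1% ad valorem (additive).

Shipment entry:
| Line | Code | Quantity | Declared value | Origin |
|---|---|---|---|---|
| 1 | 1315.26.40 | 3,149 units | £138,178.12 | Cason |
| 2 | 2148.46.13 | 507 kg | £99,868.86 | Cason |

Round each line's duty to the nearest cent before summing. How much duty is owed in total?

Line 1 (1315.26.40, Cason, 3,149 units, £138,178.12):
Base rate for 1315.26.40 is £6.66/unit.
Additional duty on 1315.26.40 from Cason: +48.1% ad valorem. Applied ad valorem rate = 48.1%.
Duty = £138,178.12 × 48.1% + 3,149 × £6.66 = £87,436.02.
Line 2 (2148.46.13, Cason, 507 kg, £99,868.86):
Base rate for 2148.46.13 is £5.93/kg.
2148.46.13 has an FTA preferential rate, but origin Cason is not Talius; base rate stands.
Duty = 507 × £5.93 = £3,006.51.
Total = £87,436.02 + £3,006.51 = £90,442.53.

£90,442.53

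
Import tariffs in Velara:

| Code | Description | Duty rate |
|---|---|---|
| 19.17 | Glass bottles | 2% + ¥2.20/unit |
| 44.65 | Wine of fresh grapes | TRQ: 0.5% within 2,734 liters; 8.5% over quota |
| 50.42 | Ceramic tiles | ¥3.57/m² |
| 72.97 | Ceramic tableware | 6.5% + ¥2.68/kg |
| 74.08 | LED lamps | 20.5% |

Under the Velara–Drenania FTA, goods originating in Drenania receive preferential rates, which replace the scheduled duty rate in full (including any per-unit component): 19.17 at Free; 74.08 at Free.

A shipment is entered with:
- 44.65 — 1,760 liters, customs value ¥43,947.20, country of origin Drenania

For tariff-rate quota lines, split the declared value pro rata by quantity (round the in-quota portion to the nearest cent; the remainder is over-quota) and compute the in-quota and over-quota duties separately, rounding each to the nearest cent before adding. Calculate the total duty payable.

¥219.74

Line 1 (44.65, Drenania, 1,760 liters, ¥43,947.20):
Code 44.65 is under a tariff-rate quota (threshold 2,734 liters). Quantity 1,760 liters is within the quota, so the in-quota rate 0.5% applies to the full value.
Duty = ¥43,947.20 × 0.5% = ¥219.74.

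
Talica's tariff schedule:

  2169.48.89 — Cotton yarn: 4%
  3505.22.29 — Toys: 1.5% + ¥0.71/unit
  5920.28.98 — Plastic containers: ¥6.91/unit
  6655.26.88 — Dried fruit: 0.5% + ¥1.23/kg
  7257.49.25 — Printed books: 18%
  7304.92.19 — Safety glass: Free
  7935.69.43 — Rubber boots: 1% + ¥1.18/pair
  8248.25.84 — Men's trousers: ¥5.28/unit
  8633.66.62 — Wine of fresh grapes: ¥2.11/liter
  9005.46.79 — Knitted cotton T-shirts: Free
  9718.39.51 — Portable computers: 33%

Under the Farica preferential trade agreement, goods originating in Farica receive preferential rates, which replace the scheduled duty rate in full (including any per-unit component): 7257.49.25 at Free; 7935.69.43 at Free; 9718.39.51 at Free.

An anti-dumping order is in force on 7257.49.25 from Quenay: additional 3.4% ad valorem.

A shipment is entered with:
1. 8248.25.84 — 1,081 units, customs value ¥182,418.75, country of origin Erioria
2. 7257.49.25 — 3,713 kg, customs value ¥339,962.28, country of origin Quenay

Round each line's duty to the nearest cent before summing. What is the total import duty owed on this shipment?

Line 1 (8248.25.84, Erioria, 1,081 units, ¥182,418.75):
Base rate for 8248.25.84 is ¥5.28/unit.
Duty = 1,081 × ¥5.28 = ¥5,707.68.
Line 2 (7257.49.25, Quenay, 3,713 kg, ¥339,962.28):
Base rate for 7257.49.25 is 18%.
7257.49.25 has an FTA preferential rate, but origin Quenay is not Farica; base rate stands.
Additional duty on 7257.49.25 from Quenay: +3.4%. Applied ad valorem rate: 18% + 3.4% = 21.4%.
Duty = ¥339,962.28 × 21.4% = ¥72,751.93.
Total = ¥5,707.68 + ¥72,751.93 = ¥78,459.61.

¥78,459.61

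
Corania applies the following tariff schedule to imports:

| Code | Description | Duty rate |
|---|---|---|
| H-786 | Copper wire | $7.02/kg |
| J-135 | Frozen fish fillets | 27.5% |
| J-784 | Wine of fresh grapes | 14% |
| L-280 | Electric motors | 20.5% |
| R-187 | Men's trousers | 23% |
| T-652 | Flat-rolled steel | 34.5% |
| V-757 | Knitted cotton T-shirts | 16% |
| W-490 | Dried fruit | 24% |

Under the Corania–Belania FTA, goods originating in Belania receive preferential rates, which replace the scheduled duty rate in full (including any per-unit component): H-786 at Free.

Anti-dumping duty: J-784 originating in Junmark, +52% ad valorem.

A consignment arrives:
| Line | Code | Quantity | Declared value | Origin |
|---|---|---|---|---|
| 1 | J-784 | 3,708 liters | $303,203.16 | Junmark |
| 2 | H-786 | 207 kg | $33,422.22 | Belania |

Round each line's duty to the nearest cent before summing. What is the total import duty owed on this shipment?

Line 1 (J-784, Junmark, 3,708 liters, $303,203.16):
Base rate for J-784 is 14%.
Additional duty on J-784 from Junmark: +52%. Applied ad valorem rate: 14% + 52% = 66%.
Duty = $303,203.16 × 66% = $200,114.09.
Line 2 (H-786, Belania, 207 kg, $33,422.22):
Base rate for H-786 is $7.02/kg.
Origin Belania qualifies under the Corania–Belania agreement and H-786 is covered: preferential rate Free applies instead.
Duty = $33,422.22 × 0% = $0.00.
Total = $200,114.09 + $0.00 = $200,114.09.

$200,114.09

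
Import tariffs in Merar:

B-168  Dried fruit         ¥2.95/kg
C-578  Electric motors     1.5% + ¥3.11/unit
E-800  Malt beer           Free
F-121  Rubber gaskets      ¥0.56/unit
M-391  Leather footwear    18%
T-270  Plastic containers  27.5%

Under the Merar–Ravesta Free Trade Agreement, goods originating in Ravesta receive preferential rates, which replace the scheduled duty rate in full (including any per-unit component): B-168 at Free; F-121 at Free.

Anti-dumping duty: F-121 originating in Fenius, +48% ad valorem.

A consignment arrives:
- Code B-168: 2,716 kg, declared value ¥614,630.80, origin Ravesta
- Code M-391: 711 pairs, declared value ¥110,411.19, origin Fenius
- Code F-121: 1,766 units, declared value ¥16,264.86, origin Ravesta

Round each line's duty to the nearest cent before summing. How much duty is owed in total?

Line 1 (B-168, Ravesta, 2,716 kg, ¥614,630.80):
Base rate for B-168 is ¥2.95/kg.
Origin Ravesta qualifies under the Merar–Ravesta agreement and B-168 is covered: preferential rate Free applies instead.
Duty = ¥614,630.80 × 0% = ¥0.00.
Line 2 (M-391, Fenius, 711 pairs, ¥110,411.19):
Base rate for M-391 is 18%.
Duty = ¥110,411.19 × 18% = ¥19,874.01.
Line 3 (F-121, Ravesta, 1,766 units, ¥16,264.86):
Base rate for F-121 is ¥0.56/unit.
Origin Ravesta qualifies under the Merar–Ravesta agreement and F-121 is covered: preferential rate Free applies instead.
The additional-duty order on F-121 targets Fenius, not Ravesta; it does not apply.
Duty = ¥16,264.86 × 0% = ¥0.00.
Total = ¥0.00 + ¥19,874.01 + ¥0.00 = ¥19,874.01.

¥19,874.01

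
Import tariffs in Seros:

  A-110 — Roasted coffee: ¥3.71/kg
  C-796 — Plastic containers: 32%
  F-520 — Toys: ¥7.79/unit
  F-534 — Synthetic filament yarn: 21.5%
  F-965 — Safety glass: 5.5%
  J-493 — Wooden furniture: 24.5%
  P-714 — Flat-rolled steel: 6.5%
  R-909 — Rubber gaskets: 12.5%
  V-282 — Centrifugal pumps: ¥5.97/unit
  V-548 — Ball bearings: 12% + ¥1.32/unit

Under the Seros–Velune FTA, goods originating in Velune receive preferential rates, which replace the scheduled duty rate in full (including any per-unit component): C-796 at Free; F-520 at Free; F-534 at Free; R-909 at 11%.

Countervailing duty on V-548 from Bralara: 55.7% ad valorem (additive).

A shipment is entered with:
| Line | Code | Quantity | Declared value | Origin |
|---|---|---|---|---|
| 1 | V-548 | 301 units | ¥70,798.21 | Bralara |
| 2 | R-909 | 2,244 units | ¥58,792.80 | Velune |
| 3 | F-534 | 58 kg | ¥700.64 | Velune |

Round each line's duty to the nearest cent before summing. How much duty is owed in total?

Line 1 (V-548, Bralara, 301 units, ¥70,798.21):
Base rate for V-548 is 12% + ¥1.32/unit.
Additional duty on V-548 from Bralara: +55.7%. Applied ad valorem rate: 12% + 55.7% = 67.7%.
Duty = ¥70,798.21 × 67.7% + 301 × ¥1.32 = ¥48,327.71.
Line 2 (R-909, Velune, 2,244 units, ¥58,792.80):
Base rate for R-909 is 12.5%.
Origin Velune qualifies under the Seros–Velune agreement and R-909 is covered: preferential rate 11% applies instead.
Duty = ¥58,792.80 × 11% = ¥6,467.21.
Line 3 (F-534, Velune, 58 kg, ¥700.64):
Base rate for F-534 is 21.5%.
Origin Velune qualifies under the Seros–Velune agreement and F-534 is covered: preferential rate Free applies instead.
Duty = ¥700.64 × 0% = ¥0.00.
Total = ¥48,327.71 + ¥6,467.21 + ¥0.00 = ¥54,794.92.

¥54,794.92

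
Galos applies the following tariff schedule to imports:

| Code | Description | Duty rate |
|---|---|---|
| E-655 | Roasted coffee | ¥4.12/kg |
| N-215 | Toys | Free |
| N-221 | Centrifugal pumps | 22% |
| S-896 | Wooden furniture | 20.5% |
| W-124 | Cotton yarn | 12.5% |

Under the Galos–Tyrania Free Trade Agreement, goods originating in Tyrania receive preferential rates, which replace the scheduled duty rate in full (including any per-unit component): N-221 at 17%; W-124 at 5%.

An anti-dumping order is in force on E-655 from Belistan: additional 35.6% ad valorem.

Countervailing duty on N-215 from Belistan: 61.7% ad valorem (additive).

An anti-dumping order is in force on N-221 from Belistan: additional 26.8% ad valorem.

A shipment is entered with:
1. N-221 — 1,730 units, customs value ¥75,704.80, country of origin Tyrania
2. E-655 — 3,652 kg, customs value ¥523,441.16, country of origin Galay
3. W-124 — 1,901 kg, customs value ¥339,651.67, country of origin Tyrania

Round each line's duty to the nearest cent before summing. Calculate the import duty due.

¥44,898.64

Line 1 (N-221, Tyrania, 1,730 units, ¥75,704.80):
Base rate for N-221 is 22%.
Origin Tyrania qualifies under the Galos–Tyrania agreement and N-221 is covered: preferential rate 17% applies instead.
The additional-duty order on N-221 targets Belistan, not Tyrania; it does not apply.
Duty = ¥75,704.80 × 17% = ¥12,869.82.
Line 2 (E-655, Galay, 3,652 kg, ¥523,441.16):
Base rate for E-655 is ¥4.12/kg.
The additional-duty order on E-655 targets Belistan, not Galay; it does not apply.
Duty = 3,652 × ¥4.12 = ¥15,046.24.
Line 3 (W-124, Tyrania, 1,901 kg, ¥339,651.67):
Base rate for W-124 is 12.5%.
Origin Tyrania qualifies under the Galos–Tyrania agreement and W-124 is covered: preferential rate 5% applies instead.
Duty = ¥339,651.67 × 5% = ¥16,982.58.
Total = ¥12,869.82 + ¥15,046.24 + ¥16,982.58 = ¥44,898.64.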